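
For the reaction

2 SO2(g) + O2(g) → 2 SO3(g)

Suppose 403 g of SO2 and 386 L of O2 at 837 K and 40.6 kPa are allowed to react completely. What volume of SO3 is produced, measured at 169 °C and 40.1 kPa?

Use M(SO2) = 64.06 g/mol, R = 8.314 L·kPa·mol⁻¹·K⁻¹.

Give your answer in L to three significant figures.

n(SO2) = 403 / 64.06 = 6.291 mol
n(O2) = PV/RT = (40.6 × 386) / (8.314 × 837) = 2.252 mol
For 6.291 mol SO2, stoichiometry requires (1/2) × 6.291 = 3.146 mol O2; 2.252 mol is available, so O2 is limiting.
n(SO3) = (2/1) × 2.252 = 4.504 mol
V(SO3) = nRT/P = 4.504 × 8.314 × 442.15 / 40.1 = 412.9 L

413 L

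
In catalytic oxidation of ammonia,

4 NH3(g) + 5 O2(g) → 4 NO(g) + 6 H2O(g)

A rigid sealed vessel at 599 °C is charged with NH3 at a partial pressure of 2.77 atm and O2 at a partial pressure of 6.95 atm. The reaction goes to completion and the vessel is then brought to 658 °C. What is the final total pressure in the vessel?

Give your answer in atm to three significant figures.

At constant V, partial pressures at 599 °C are proportional to moles, so apply stoichiometry directly to pressures.
P(O2) required for 2.77 atm of NH3 = (5/4) × 2.77 = 3.462 atm; available 6.95 atm, so NH3 is limiting.
P(O2) remaining = 6.95 − (5/4) × 2.77 = 3.488 atm
P(gaseous products) = (4+6)/4 × 2.77 = 6.925 atm
P_total at 599 °C = 3.488 + 6.925 = 10.41 atm
Scaling to 658 °C: P = 10.41 × 931.15/872.15 = 11.11 atm

11.1 atm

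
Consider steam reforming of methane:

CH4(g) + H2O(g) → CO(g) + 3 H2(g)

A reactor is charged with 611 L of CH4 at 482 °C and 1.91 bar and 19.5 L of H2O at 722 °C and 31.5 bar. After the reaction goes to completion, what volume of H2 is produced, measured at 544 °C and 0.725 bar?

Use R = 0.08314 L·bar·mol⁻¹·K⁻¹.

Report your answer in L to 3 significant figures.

n(CH4) = PV/RT = (1.91 × 611) / (0.08314 × 755.15) = 18.59 mol
n(H2O) = PV/RT = (31.5 × 19.5) / (0.08314 × 995.15) = 7.424 mol
For 18.59 mol CH4, stoichiometry requires (1/1) × 18.59 = 18.59 mol H2O; 7.424 mol is available, so H2O is limiting.
n(H2) = (3/1) × 7.424 = 22.27 mol
V(H2) = nRT/P = 22.27 × 0.08314 × 817.15 / 0.725 = 2087 L

2090 L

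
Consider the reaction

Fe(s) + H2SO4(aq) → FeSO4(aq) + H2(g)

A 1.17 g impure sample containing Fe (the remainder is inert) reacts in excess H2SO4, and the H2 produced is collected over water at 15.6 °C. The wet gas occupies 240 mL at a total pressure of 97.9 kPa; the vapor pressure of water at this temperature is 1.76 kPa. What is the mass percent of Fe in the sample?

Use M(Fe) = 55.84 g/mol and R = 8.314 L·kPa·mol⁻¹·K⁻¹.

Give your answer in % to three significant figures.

45.9 %

P(H2) = 97.9 − 1.76 = 96.14 kPa
n(H2) = PV/RT = (96.14 × 0.2400) / (8.314 × 288.75) = 0.009611 mol
n(Fe) = (1/1) × 0.009611 = 0.009611 mol
m(Fe) = 0.009611 × 55.84 = 0.5367 g
%Fe = 0.5367 / 1.17 × 100 = 45.87%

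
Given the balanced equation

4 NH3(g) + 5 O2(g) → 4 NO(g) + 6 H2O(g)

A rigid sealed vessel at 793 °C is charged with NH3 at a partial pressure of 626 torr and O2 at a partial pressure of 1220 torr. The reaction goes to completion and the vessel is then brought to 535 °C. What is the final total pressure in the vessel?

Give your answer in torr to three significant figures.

1520 torr

With V and T fixed, P_i ∝ n_i, so the mole ratios apply directly to partial pressures at 793 °C.
P(O2) required for 626 torr of NH3 = (5/4) × 626 = 782.5 torr; available 1220 torr, so NH3 is limiting.
P(O2) remaining = 1220 − (5/4) × 626 = 437.5 torr
P(gaseous products) = (4+6)/4 × 626 = 1565 torr
P_total at 793 °C = 437.5 + 1565 = 2002 torr
Scaling to 535 °C: P = 2002 × 808.15/1066.15 = 1518 torr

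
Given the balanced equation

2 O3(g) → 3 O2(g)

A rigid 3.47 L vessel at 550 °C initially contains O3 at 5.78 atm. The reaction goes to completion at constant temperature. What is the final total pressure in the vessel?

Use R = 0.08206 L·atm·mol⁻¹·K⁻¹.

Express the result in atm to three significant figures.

Rigid vessel, constant T ⇒ P scales with total gas moles (2 → 3).
P_final = (3/2) × 5.78 = 8.670 atm

8.67 atm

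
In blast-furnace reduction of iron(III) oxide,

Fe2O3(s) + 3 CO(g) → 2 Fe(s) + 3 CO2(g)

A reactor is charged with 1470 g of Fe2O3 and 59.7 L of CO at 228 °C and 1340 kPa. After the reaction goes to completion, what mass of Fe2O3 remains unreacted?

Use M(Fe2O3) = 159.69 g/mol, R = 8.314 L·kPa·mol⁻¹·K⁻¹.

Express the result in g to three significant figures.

448 g

n(Fe2O3) = 1470 / 159.69 = 9.205 mol
n(CO) = PV/RT = (1340 × 59.7) / (8.314 × 501.15) = 19.20 mol
For 9.205 mol Fe2O3, stoichiometry requires (3/1) × 9.205 = 27.62 mol CO; 19.20 mol is available, so CO is limiting.
n(Fe2O3) consumed = (1/3) × 19.20 = 6.400 mol; remaining = 9.205 − 6.400 = 2.805 mol
m(Fe2O3) = 2.805 × 159.69 = 447.9 g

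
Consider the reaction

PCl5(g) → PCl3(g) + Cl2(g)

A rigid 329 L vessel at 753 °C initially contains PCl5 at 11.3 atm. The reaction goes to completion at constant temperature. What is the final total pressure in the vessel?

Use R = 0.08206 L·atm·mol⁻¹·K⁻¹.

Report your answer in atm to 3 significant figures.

At constant T and V, P ∝ n(gas): 1 mol gas → 2 mol gas.
P_final = (2/1) × 11.3 = 22.60 atm

22.6 atm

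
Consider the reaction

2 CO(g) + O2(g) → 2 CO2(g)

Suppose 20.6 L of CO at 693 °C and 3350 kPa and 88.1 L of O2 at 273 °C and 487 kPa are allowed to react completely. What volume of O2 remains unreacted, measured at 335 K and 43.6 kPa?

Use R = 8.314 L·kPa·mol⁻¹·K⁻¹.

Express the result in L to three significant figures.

329 L

n(CO) = PV/RT = (3350 × 20.6) / (8.314 × 966.15) = 8.591 mol
n(O2) = PV/RT = (487 × 88.1) / (8.314 × 546.15) = 9.449 mol
For 8.591 mol CO, stoichiometry requires (1/2) × 8.591 = 4.295 mol O2; 9.449 mol is available, so CO is limiting.
n(O2) consumed = (1/2) × 8.591 = 4.295 mol; remaining = 9.449 − 4.295 = 5.154 mol
V(O2) = nRT/P = 5.154 × 8.314 × 335 / 43.6 = 329.2 L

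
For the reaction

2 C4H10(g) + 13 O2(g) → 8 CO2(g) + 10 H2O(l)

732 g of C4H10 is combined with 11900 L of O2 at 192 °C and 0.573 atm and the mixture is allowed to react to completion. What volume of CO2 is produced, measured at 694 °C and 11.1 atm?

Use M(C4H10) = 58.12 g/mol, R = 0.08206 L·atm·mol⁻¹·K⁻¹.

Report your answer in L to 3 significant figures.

360 L

n(C4H10) = 732 / 58.12 = 12.59 mol
n(O2) = PV/RT = (0.573 × 11900) / (0.08206 × 465.15) = 178.6 mol
For 12.59 mol C4H10, stoichiometry requires (13/2) × 12.59 = 81.83 mol O2; 178.6 mol is available, so C4H10 is limiting.
n(CO2) = (8/2) × 12.59 = 50.36 mol
V(CO2) = nRT/P = 50.36 × 0.08206 × 967.15 / 11.1 = 360.1 L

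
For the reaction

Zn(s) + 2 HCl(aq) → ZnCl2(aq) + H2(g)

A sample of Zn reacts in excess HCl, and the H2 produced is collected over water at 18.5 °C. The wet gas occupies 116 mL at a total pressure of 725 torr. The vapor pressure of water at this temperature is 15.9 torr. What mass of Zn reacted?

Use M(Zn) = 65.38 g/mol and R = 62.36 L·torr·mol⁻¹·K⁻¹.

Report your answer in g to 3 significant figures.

0.296 g

P(H2) = 725 − 15.9 = 709.1 torr
n(H2) = PV/RT = (709.1 × 0.1160) / (62.36 × 291.65) = 0.004523 mol
n(Zn) = (1/1) × 0.004523 = 0.004523 mol
m(Zn) = 0.004523 × 65.38 = 0.2957 g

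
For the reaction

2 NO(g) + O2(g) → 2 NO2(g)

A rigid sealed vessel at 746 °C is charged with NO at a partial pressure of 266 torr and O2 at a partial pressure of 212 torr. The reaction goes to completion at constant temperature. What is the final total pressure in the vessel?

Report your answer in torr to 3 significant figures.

345 torr

With V and T fixed, P_i ∝ n_i, so the mole ratios apply directly to partial pressures at 746 °C.
P(O2) required for 266 torr of NO = (1/2) × 266 = 133.0 torr; available 212 torr, so NO is limiting.
P(O2) remaining = 212 − (1/2) × 266 = 79.00 torr
P(gaseous products) = (2)/2 × 266 = 266.0 torr
P_total at 746 °C = 79.00 + 266.0 = 345.0 torr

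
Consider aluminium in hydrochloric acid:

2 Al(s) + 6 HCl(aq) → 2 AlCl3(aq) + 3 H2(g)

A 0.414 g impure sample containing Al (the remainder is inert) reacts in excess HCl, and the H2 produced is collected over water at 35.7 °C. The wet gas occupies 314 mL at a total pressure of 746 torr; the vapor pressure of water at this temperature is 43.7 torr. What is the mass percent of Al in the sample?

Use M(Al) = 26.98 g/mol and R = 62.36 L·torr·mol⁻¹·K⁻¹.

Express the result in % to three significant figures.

P(H2) = 746 − 43.7 = 702.3 torr
n(H2) = PV/RT = (702.3 × 0.3140) / (62.36 × 308.85) = 0.01145 mol
n(Al) = (2/3) × 0.01145 = 0.007633 mol
m(Al) = 0.007633 × 26.98 = 0.2059 g
%Al = 0.2059 / 0.414 × 100 = 49.73%

49.7 %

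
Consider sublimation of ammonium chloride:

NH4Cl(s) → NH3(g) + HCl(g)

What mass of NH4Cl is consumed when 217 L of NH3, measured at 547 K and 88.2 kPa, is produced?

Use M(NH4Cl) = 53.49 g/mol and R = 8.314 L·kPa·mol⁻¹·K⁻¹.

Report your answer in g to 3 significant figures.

n(NH3) = PV/RT = (88.2 × 217) / (8.314 × 547) = 4.209 mol
n(NH4Cl) = (1/1) × 4.209 = 4.209 mol
m(NH4Cl) = 4.209 × 53.49 = 225.1 g

225 g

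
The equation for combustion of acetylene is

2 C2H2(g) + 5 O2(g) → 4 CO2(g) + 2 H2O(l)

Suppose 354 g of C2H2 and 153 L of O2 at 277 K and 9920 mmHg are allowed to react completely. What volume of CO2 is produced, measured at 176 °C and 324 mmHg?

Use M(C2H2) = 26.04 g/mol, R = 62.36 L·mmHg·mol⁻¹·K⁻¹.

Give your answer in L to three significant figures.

2350 L

n(C2H2) = 354 / 26.04 = 13.59 mol
n(O2) = PV/RT = (9920 × 153) / (62.36 × 277) = 87.87 mol
For 13.59 mol C2H2, stoichiometry requires (5/2) × 13.59 = 33.98 mol O2; 87.87 mol is available, so C2H2 is limiting.
n(CO2) = (4/2) × 13.59 = 27.18 mol
V(CO2) = nRT/P = 27.18 × 62.36 × 449.15 / 324 = 2350 L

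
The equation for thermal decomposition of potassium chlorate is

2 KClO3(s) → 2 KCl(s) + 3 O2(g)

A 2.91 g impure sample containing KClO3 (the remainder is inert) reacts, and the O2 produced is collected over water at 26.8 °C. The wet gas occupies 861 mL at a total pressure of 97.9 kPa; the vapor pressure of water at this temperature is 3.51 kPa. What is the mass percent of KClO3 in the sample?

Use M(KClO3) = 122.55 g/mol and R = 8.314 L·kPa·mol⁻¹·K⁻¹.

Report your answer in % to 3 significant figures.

P(O2) = 97.9 − 3.51 = 94.39 kPa
n(O2) = PV/RT = (94.39 × 0.8610) / (8.314 × 299.95) = 0.03259 mol
n(KClO3) = (2/3) × 0.03259 = 0.02173 mol
m(KClO3) = 0.02173 × 122.55 = 2.663 g
%KClO3 = 2.663 / 2.91 × 100 = 91.51%

91.5 %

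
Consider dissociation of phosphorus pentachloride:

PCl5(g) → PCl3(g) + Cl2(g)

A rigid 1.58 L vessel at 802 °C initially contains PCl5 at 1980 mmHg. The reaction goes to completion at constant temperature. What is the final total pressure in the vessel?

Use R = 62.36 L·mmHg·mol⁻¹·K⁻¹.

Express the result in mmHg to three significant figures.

Rigid vessel, constant T ⇒ P scales with total gas moles (1 → 2).
P_final = (2/1) × 1980 = 3960 mmHg

3960 mmHg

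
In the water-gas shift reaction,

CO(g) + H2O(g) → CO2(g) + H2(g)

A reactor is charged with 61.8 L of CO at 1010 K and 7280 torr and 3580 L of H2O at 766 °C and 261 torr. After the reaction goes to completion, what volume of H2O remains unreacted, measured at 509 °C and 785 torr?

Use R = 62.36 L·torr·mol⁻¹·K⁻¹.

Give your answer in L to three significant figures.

452 L

n(CO) = PV/RT = (7280 × 61.8) / (62.36 × 1010) = 7.143 mol
n(H2O) = PV/RT = (261 × 3580) / (62.36 × 1039.15) = 14.42 mol
For 7.143 mol CO, stoichiometry requires (1/1) × 7.143 = 7.143 mol H2O; 14.42 mol is available, so CO is limiting.
n(H2O) consumed = (1/1) × 7.143 = 7.143 mol; remaining = 14.42 − 7.143 = 7.277 mol
V(H2O) = nRT/P = 7.277 × 62.36 × 782.15 / 785 = 452.1 L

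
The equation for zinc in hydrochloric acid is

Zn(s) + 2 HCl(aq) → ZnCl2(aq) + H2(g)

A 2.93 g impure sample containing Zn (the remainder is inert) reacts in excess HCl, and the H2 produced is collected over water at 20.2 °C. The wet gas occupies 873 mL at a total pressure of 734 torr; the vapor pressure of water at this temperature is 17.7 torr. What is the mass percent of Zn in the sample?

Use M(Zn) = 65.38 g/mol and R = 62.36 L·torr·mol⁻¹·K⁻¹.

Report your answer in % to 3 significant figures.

76.3 %

P(H2) = 734 − 17.7 = 716.3 torr
n(H2) = PV/RT = (716.3 × 0.8730) / (62.36 × 293.35) = 0.03418 mol
n(Zn) = (1/1) × 0.03418 = 0.03418 mol
m(Zn) = 0.03418 × 65.38 = 2.235 g
%Zn = 2.235 / 2.93 × 100 = 76.28%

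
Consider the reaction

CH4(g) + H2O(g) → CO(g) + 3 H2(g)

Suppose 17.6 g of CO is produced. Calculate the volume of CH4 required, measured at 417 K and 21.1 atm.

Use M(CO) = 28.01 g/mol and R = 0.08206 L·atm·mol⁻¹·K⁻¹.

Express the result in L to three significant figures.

n(CO) = 17.60 / 28.01 = 0.6283 mol
n(CH4) = (1/1) × 0.6283 = 0.6283 mol
V = nRT/P = 0.6283 × 0.08206 × 417 / 21.1 = 1.019 L

1.02 L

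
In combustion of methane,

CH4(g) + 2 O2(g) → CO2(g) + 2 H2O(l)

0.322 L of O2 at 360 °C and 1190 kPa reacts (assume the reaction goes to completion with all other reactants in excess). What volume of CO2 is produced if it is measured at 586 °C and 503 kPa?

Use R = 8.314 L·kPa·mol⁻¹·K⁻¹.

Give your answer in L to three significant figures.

n(O2) = PV/RT = (1190 × 0.322) / (8.314 × 633.15) = 0.07279 mol
n(CO2) = (1/2) × 0.07279 = 0.03639 mol
V = nRT/P = 0.03639 × 8.314 × 859.15 / 503 = 0.5168 L

0.517 L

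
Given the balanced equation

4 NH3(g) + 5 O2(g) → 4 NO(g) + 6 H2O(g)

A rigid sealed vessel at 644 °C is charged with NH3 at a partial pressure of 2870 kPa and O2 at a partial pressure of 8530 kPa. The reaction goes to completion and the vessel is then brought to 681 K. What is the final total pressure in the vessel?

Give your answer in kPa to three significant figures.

At constant V, partial pressures at 644 °C are proportional to moles, so apply stoichiometry directly to pressures.
P(O2) required for 2870 kPa of NH3 = (5/4) × 2870 = 3588 kPa; available 8530 kPa, so NH3 is limiting.
P(O2) remaining = 8530 − (5/4) × 2870 = 4942 kPa
P(gaseous products) = (4+6)/4 × 2870 = 7175 kPa
P_total at 644 °C = 4942 + 7175 = 12120 kPa
Scaling to 681 K: P = 12120 × 681/917.15 = 8999 kPa

9000 kPa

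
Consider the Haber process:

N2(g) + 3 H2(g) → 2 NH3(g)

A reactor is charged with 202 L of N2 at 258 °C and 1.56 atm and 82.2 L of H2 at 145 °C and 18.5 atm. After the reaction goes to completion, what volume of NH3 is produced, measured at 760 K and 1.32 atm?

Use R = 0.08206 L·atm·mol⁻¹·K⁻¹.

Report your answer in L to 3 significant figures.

n(N2) = PV/RT = (1.56 × 202) / (0.08206 × 531.15) = 7.230 mol
n(H2) = PV/RT = (18.5 × 82.2) / (0.08206 × 418.15) = 44.32 mol
For 7.230 mol N2, stoichiometry requires (3/1) × 7.230 = 21.69 mol H2; 44.32 mol is available, so N2 is limiting.
n(NH3) = (2/1) × 7.230 = 14.46 mol
V(NH3) = nRT/P = 14.46 × 0.08206 × 760 / 1.32 = 683.2 L

683 L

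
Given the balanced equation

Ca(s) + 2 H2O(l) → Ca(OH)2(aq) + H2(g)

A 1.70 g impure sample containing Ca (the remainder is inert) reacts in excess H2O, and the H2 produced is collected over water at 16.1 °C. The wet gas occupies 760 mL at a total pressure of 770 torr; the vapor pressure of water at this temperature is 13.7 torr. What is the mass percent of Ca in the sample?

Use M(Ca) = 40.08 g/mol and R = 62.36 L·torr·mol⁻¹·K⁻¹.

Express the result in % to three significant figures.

P(H2) = 770 − 13.7 = 756.3 torr
n(H2) = PV/RT = (756.3 × 0.7600) / (62.36 × 289.25) = 0.03187 mol
n(Ca) = (1/1) × 0.03187 = 0.03187 mol
m(Ca) = 0.03187 × 40.08 = 1.277 g
%Ca = 1.277 / 1.70 × 100 = 75.12%

75.1 %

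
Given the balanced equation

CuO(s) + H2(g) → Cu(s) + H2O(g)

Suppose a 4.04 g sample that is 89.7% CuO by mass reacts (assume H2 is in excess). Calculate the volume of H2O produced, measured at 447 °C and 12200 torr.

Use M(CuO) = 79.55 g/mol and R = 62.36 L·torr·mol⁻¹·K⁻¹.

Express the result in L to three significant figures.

0.168 L

mass of CuO = 4.04 × 89.7/100 = 3.624 g
n(CuO) = 3.624 / 79.55 = 0.04556 mol
n(H2O) = (1/1) × 0.04556 = 0.04556 mol
V = nRT/P = 0.04556 × 62.36 × 720.15 / 12200 = 0.1677 L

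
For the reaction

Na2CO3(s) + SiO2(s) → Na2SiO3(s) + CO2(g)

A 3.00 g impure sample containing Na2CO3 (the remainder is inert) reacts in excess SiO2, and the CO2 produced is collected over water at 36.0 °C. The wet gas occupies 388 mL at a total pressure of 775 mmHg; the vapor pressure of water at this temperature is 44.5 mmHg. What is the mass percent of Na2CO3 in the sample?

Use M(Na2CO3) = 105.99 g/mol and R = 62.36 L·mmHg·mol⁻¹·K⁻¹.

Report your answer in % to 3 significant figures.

P(CO2) = 775 − 44.5 = 730.5 mmHg
n(CO2) = PV/RT = (730.5 × 0.3880) / (62.36 × 309.15) = 0.01470 mol
n(Na2CO3) = (1/1) × 0.01470 = 0.01470 mol
m(Na2CO3) = 0.01470 × 105.99 = 1.558 g
%Na2CO3 = 1.558 / 3.00 × 100 = 51.93%

51.9 %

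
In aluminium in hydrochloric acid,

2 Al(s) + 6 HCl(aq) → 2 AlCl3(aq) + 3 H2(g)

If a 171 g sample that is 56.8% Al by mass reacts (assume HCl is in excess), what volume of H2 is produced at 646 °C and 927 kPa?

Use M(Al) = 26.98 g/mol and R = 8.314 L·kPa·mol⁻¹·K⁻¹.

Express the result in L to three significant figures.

44.5 L

mass of Al = 171 × 56.8/100 = 97.13 g
n(Al) = 97.13 / 26.98 = 3.600 mol
n(H2) = (3/2) × 3.600 = 5.400 mol
V = nRT/P = 5.400 × 8.314 × 919.15 / 927 = 44.52 L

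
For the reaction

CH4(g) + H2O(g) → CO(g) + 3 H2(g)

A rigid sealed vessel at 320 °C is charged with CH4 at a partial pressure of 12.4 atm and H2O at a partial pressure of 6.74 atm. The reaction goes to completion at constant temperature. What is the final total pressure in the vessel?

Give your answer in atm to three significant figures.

32.6 atm

At constant V, partial pressures at 320 °C are proportional to moles, so apply stoichiometry directly to pressures.
P(H2O) required for 12.4 atm of CH4 = (1/1) × 12.4 = 12.40 atm; available 6.74 atm, so H2O is limiting.
P(CH4) remaining = 12.4 − (1/1) × 6.74 = 5.660 atm
P(gaseous products) = (1+3)/1 × 6.74 = 26.96 atm
P_total at 320 °C = 5.660 + 26.96 = 32.62 atm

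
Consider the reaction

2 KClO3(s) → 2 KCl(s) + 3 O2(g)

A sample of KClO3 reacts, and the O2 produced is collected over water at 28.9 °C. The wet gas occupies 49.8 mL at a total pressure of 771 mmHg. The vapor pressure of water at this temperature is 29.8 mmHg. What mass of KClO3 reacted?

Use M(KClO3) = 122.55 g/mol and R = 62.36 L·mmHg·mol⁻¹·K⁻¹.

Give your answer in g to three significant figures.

0.160 g

P(O2) = 771 − 29.8 = 741.2 mmHg
n(O2) = PV/RT = (741.2 × 0.04980) / (62.36 × 302.05) = 0.001960 mol
n(KClO3) = (2/3) × 0.001960 = 0.001307 mol
m(KClO3) = 0.001307 × 122.55 = 0.1602 g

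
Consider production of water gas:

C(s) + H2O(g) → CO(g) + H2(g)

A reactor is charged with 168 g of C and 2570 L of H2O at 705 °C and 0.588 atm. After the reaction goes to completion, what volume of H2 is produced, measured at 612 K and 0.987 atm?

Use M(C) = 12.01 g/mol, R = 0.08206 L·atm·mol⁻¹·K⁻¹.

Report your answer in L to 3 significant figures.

n(C) = 168 / 12.01 = 13.99 mol
n(H2O) = PV/RT = (0.588 × 2570) / (0.08206 × 978.15) = 18.83 mol
For 13.99 mol C, stoichiometry requires (1/1) × 13.99 = 13.99 mol H2O; 18.83 mol is available, so C is limiting.
n(H2) = (1/1) × 13.99 = 13.99 mol
V(H2) = nRT/P = 13.99 × 0.08206 × 612 / 0.987 = 711.8 L

712 L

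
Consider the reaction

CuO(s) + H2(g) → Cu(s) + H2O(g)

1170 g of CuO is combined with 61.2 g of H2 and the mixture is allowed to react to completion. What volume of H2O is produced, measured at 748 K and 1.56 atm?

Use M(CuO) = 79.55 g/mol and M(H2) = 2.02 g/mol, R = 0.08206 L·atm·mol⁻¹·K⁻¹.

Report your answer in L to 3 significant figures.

579 L

n(CuO) = 1170 / 79.55 = 14.71 mol
n(H2) = 61.2 / 2.02 = 30.30 mol
For 14.71 mol CuO, stoichiometry requires (1/1) × 14.71 = 14.71 mol H2; 30.30 mol is available, so CuO is limiting.
n(H2O) = (1/1) × 14.71 = 14.71 mol
V(H2O) = nRT/P = 14.71 × 0.08206 × 748 / 1.56 = 578.8 L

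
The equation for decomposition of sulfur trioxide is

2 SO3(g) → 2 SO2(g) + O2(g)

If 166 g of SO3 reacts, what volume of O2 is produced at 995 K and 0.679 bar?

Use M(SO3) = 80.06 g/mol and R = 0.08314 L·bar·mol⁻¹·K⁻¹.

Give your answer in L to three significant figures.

n(SO3) = 166.0 / 80.06 = 2.073 mol
n(O2) = (1/2) × 2.073 = 1.036 mol
V = nRT/P = 1.036 × 0.08314 × 995 / 0.679 = 126.2 L

126 L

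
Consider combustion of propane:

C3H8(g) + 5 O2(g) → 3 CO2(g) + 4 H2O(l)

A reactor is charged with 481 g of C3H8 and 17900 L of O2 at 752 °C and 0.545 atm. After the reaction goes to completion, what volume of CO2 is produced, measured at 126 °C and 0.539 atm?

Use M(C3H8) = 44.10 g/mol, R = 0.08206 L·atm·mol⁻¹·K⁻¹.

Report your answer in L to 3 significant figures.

1990 L

n(C3H8) = 481 / 44.10 = 10.91 mol
n(O2) = PV/RT = (0.545 × 17900) / (0.08206 × 1025.15) = 116.0 mol
For 10.91 mol C3H8, stoichiometry requires (5/1) × 10.91 = 54.55 mol O2; 116.0 mol is available, so C3H8 is limiting.
n(CO2) = (3/1) × 10.91 = 32.73 mol
V(CO2) = nRT/P = 32.73 × 0.08206 × 399.15 / 0.539 = 1989 L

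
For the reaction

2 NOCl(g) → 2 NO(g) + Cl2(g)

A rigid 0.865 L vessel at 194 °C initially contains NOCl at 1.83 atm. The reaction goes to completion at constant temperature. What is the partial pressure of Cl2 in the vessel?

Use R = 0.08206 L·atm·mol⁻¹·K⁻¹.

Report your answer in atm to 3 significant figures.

n(NOCl)₀ = PV/RT = (1.83 × 0.865) / (0.08206 × 467.15) = 0.04129 mol
n(Cl2) = (1/2) × 0.04129 = 0.02065 mol
P(Cl2) = nRT/V = 0.02065 × 0.08206 × 467.15 / 0.865 = 0.9151 atm

0.915 atm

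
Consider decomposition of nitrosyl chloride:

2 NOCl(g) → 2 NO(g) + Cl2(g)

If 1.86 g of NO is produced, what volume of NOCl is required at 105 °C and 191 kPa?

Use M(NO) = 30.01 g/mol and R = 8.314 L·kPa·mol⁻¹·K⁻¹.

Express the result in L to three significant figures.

n(NO) = 1.860 / 30.01 = 0.06198 mol
n(NOCl) = (2/2) × 0.06198 = 0.06198 mol
V = nRT/P = 0.06198 × 8.314 × 378.15 / 191 = 1.020 L

1.02 L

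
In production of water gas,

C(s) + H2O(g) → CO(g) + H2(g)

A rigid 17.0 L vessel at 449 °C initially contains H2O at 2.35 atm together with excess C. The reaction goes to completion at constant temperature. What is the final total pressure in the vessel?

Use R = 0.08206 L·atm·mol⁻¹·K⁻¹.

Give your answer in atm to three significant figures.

At constant T and V, P ∝ n(gas): 1 mol gas → 2 mol gas.
P_final = (2/1) × 2.35 = 4.700 atm

4.70 atm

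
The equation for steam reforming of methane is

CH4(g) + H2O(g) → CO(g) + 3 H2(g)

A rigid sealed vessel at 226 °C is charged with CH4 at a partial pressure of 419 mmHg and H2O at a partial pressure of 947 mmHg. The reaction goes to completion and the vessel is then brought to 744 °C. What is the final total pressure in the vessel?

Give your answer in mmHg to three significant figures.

At constant V, partial pressures at 226 °C are proportional to moles, so apply stoichiometry directly to pressures.
P(H2O) required for 419 mmHg of CH4 = (1/1) × 419 = 419.0 mmHg; available 947 mmHg, so CH4 is limiting.
P(H2O) remaining = 947 − (1/1) × 419 = 528.0 mmHg
P(gaseous products) = (1+3)/1 × 419 = 1676 mmHg
P_total at 226 °C = 528.0 + 1676 = 2204 mmHg
Scaling to 744 °C: P = 2204 × 1017.15/499.15 = 4491 mmHg

4490 mmHg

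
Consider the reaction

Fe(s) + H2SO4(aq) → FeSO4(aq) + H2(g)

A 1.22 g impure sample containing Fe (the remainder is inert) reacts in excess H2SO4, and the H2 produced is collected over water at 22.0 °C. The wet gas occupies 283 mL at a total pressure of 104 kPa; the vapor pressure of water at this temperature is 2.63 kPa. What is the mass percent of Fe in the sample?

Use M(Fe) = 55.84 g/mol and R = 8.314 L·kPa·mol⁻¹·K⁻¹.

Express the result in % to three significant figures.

53.5 %

P(H2) = 104 − 2.63 = 101.4 kPa
n(H2) = PV/RT = (101.4 × 0.2830) / (8.314 × 295.15) = 0.01169 mol
n(Fe) = (1/1) × 0.01169 = 0.01169 mol
m(Fe) = 0.01169 × 55.84 = 0.6528 g
%Fe = 0.6528 / 1.22 × 100 = 53.51%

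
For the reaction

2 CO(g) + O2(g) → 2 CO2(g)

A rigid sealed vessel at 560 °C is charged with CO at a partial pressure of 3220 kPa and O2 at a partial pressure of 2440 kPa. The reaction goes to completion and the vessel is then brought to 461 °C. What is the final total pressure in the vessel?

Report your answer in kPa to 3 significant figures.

3570 kPa

Because the vessel is rigid and T is held at 560 °C, work the stoichiometry in partial pressures (P_i = n_iRT/V).
P(O2) required for 3220 kPa of CO = (1/2) × 3220 = 1610 kPa; available 2440 kPa, so CO is limiting.
P(O2) remaining = 2440 − (1/2) × 3220 = 830.0 kPa
P(gaseous products) = (2)/2 × 3220 = 3220 kPa
P_total at 560 °C = 830.0 + 3220 = 4050 kPa
Scaling to 461 °C: P = 4050 × 734.15/833.15 = 3569 kPa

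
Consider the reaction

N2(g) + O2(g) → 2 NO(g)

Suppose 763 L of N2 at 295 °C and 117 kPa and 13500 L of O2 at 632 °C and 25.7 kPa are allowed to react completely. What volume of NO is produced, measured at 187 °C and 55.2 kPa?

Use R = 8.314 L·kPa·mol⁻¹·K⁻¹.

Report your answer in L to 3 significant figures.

n(N2) = PV/RT = (117 × 763) / (8.314 × 568.15) = 18.90 mol
n(O2) = PV/RT = (25.7 × 13500) / (8.314 × 905.15) = 46.10 mol
For 18.90 mol N2, stoichiometry requires (1/1) × 18.90 = 18.90 mol O2; 46.10 mol is available, so N2 is limiting.
n(NO) = (2/1) × 18.90 = 37.80 mol
V(NO) = nRT/P = 37.80 × 8.314 × 460.15 / 55.2 = 2620 L

2620 L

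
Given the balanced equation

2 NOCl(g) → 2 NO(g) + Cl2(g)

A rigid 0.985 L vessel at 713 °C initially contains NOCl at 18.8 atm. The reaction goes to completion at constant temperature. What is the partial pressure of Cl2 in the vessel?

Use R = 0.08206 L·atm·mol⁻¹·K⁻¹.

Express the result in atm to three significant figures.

9.40 atm

n(NOCl)₀ = PV/RT = (18.8 × 0.985) / (0.08206 × 986.15) = 0.2288 mol
n(Cl2) = (1/2) × 0.2288 = 0.1144 mol
P(Cl2) = nRT/V = 0.1144 × 0.08206 × 986.15 / 0.985 = 9.399 atm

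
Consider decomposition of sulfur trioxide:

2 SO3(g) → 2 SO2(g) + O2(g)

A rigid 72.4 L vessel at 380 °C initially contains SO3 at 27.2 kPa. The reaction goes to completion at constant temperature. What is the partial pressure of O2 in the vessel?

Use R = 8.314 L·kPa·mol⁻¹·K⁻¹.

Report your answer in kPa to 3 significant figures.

13.6 kPa

n(SO3)₀ = PV/RT = (27.2 × 72.4) / (8.314 × 653.15) = 0.3626 mol
n(O2) = (1/2) × 0.3626 = 0.1813 mol
P(O2) = nRT/V = 0.1813 × 8.314 × 653.15 / 72.4 = 13.60 kPa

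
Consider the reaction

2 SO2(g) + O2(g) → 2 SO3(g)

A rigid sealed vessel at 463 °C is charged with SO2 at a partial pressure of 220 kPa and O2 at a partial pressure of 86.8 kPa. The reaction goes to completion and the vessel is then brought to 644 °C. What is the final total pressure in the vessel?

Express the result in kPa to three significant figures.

At constant V, partial pressures at 463 °C are proportional to moles, so apply stoichiometry directly to pressures.
P(O2) required for 220 kPa of SO2 = (1/2) × 220 = 110.0 kPa; available 86.8 kPa, so O2 is limiting.
P(SO2) remaining = 220 − (2/1) × 86.8 = 46.40 kPa
P(gaseous products) = (2)/1 × 86.8 = 173.6 kPa
P_total at 463 °C = 46.40 + 173.6 = 220.0 kPa
Scaling to 644 °C: P = 220.0 × 917.15/736.15 = 274.1 kPa

274 kPa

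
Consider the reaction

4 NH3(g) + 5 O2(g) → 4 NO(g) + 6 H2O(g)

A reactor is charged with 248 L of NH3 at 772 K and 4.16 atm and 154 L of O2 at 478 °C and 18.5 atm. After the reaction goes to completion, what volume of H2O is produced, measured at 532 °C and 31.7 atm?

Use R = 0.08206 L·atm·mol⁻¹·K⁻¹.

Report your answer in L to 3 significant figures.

50.9 L

n(NH3) = PV/RT = (4.16 × 248) / (0.08206 × 772) = 16.29 mol
n(O2) = PV/RT = (18.5 × 154) / (0.08206 × 751.15) = 46.22 mol
For 16.29 mol NH3, stoichiometry requires (5/4) × 16.29 = 20.36 mol O2; 46.22 mol is available, so NH3 is limiting.
n(H2O) = (6/4) × 16.29 = 24.43 mol
V(H2O) = nRT/P = 24.43 × 0.08206 × 805.15 / 31.7 = 50.92 L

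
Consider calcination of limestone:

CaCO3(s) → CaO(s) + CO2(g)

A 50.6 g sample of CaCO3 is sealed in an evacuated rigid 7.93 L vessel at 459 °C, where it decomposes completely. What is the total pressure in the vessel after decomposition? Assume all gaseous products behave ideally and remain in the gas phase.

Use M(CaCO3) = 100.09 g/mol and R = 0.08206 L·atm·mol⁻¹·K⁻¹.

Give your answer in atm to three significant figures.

n(CaCO3) = 50.6 / 100.09 = 0.5055 mol
n(gas produced) = (1/1) × 0.5055 = 0.5055 mol
P = nRT/V = 0.5055 × 0.08206 × 732.15 / 7.93 = 3.830 atm

3.83 atm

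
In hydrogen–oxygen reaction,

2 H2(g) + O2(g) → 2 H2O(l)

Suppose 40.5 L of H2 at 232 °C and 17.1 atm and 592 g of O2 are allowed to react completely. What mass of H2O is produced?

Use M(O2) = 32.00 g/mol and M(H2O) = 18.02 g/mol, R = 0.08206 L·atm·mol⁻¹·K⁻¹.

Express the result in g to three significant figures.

301 g

n(H2) = PV/RT = (17.1 × 40.5) / (0.08206 × 505.15) = 16.71 mol
n(O2) = 592 / 32.00 = 18.50 mol
For 16.71 mol H2, stoichiometry requires (1/2) × 16.71 = 8.355 mol O2; 18.50 mol is available, so H2 is limiting.
n(H2O) = (2/2) × 16.71 = 16.71 mol
m(H2O) = 16.71 × 18.02 = 301.1 g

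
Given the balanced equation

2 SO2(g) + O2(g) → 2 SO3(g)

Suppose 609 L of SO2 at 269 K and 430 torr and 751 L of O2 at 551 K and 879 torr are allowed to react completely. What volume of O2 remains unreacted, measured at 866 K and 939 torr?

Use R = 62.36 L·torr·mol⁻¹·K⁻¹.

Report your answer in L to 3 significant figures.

n(SO2) = PV/RT = (430 × 609) / (62.36 × 269) = 15.61 mol
n(O2) = PV/RT = (879 × 751) / (62.36 × 551) = 19.21 mol
For 15.61 mol SO2, stoichiometry requires (1/2) × 15.61 = 7.805 mol O2; 19.21 mol is available, so SO2 is limiting.
n(O2) consumed = (1/2) × 15.61 = 7.805 mol; remaining = 19.21 − 7.805 = 11.41 mol
V(O2) = nRT/P = 11.41 × 62.36 × 866 / 939 = 656.2 L

656 L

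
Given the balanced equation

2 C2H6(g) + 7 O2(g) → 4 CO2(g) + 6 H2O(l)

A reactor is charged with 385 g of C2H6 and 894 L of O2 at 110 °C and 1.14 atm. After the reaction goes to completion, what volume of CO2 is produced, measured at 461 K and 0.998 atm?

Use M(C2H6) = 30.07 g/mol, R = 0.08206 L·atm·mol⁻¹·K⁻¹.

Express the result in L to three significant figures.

702 L

n(C2H6) = 385 / 30.07 = 12.80 mol
n(O2) = PV/RT = (1.14 × 894) / (0.08206 × 383.15) = 32.41 mol
For 12.80 mol C2H6, stoichiometry requires (7/2) × 12.80 = 44.80 mol O2; 32.41 mol is available, so O2 is limiting.
n(CO2) = (4/7) × 32.41 = 18.52 mol
V(CO2) = nRT/P = 18.52 × 0.08206 × 461 / 0.998 = 702.0 L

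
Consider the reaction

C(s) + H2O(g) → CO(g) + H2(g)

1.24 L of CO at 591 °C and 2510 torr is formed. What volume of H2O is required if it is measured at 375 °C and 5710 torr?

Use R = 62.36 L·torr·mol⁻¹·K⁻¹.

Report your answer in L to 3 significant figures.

n(CO) = PV/RT = (2510 × 1.24) / (62.36 × 864.15) = 0.05776 mol
n(H2O) = (1/1) × 0.05776 = 0.05776 mol
V = nRT/P = 0.05776 × 62.36 × 648.15 / 5710 = 0.4089 L

0.409 L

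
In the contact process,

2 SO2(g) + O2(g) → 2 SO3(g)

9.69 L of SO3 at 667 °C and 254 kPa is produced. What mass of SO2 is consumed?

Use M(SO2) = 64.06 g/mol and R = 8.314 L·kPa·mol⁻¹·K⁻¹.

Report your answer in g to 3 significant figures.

20.2 g

n(SO3) = PV/RT = (254 × 9.69) / (8.314 × 940.15) = 0.3149 mol
n(SO2) = (2/2) × 0.3149 = 0.3149 mol
m(SO2) = 0.3149 × 64.06 = 20.17 g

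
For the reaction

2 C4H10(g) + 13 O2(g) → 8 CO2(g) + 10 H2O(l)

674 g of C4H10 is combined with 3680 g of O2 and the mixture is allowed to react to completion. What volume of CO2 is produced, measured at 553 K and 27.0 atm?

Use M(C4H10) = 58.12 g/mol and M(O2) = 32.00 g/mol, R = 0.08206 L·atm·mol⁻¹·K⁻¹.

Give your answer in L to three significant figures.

n(C4H10) = 674 / 58.12 = 11.60 mol
n(O2) = 3680 / 32.00 = 115.0 mol
For 11.60 mol C4H10, stoichiometry requires (13/2) × 11.60 = 75.40 mol O2; 115.0 mol is available, so C4H10 is limiting.
n(CO2) = (8/2) × 11.60 = 46.40 mol
V(CO2) = nRT/P = 46.40 × 0.08206 × 553 / 27.0 = 77.98 L

78.0 L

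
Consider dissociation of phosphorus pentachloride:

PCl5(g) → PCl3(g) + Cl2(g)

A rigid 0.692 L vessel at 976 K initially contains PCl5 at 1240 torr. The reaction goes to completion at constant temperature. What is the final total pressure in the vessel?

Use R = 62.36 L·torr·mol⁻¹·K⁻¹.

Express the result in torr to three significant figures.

Rigid vessel, constant T ⇒ P scales with total gas moles (1 → 2).
P_final = (2/1) × 1240 = 2480 torr

2480 torr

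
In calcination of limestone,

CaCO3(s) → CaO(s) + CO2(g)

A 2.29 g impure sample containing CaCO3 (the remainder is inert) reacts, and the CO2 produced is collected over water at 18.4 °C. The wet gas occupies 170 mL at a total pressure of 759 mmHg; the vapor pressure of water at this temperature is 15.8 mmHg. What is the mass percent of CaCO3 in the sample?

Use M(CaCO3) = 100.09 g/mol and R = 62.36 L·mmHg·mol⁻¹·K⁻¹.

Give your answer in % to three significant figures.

30.4 %

P(CO2) = 759 − 15.8 = 743.2 mmHg
n(CO2) = PV/RT = (743.2 × 0.1700) / (62.36 × 291.55) = 0.006949 mol
n(CaCO3) = (1/1) × 0.006949 = 0.006949 mol
m(CaCO3) = 0.006949 × 100.09 = 0.6955 g
%CaCO3 = 0.6955 / 2.29 × 100 = 30.37%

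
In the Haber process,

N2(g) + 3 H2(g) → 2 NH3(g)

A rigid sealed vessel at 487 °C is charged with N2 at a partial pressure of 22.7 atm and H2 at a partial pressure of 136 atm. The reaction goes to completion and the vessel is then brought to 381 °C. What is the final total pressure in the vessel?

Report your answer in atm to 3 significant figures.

97.5 atm

At constant V, partial pressures at 487 °C are proportional to moles, so apply stoichiometry directly to pressures.
P(H2) required for 22.7 atm of N2 = (3/1) × 22.7 = 68.10 atm; available 136 atm, so N2 is limiting.
P(H2) remaining = 136 − (3/1) × 22.7 = 67.90 atm
P(gaseous products) = (2)/1 × 22.7 = 45.40 atm
P_total at 487 °C = 67.90 + 45.40 = 113.3 atm
Scaling to 381 °C: P = 113.3 × 654.15/760.15 = 97.50 atm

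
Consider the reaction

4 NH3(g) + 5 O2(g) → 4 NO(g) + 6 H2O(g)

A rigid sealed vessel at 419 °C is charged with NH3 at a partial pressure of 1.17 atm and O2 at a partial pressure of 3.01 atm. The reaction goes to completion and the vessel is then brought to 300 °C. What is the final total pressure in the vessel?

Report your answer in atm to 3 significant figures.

3.70 atm

At constant V, partial pressures at 419 °C are proportional to moles, so apply stoichiometry directly to pressures.
P(O2) required for 1.17 atm of NH3 = (5/4) × 1.17 = 1.462 atm; available 3.01 atm, so NH3 is limiting.
P(O2) remaining = 3.01 − (5/4) × 1.17 = 1.547 atm
P(gaseous products) = (4+6)/4 × 1.17 = 2.925 atm
P_total at 419 °C = 1.547 + 2.925 = 4.472 atm
Scaling to 300 °C: P = 4.472 × 573.15/692.15 = 3.703 atm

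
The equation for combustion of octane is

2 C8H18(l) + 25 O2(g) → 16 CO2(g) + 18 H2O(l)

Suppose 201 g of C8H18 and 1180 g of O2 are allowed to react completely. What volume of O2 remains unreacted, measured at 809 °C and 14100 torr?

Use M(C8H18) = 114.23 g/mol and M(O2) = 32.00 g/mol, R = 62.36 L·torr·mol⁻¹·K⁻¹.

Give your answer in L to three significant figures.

71.2 L

n(C8H18) = 201 / 114.23 = 1.760 mol
n(O2) = 1180 / 32.00 = 36.88 mol
For 1.760 mol C8H18, stoichiometry requires (25/2) × 1.760 = 22.00 mol O2; 36.88 mol is available, so C8H18 is limiting.
n(O2) consumed = (25/2) × 1.760 = 22.00 mol; remaining = 36.88 − 22.00 = 14.88 mol
V(O2) = nRT/P = 14.88 × 62.36 × 1082.15 / 14100 = 71.22 L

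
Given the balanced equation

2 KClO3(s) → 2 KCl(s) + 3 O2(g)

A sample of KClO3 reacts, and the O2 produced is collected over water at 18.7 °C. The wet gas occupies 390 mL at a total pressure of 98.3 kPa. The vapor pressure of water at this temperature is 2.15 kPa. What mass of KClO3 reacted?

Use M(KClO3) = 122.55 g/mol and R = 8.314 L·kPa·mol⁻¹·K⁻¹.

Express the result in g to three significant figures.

P(O2) = 98.3 − 2.15 = 96.15 kPa
n(O2) = PV/RT = (96.15 × 0.3900) / (8.314 × 291.85) = 0.01545 mol
n(KClO3) = (2/3) × 0.01545 = 0.01030 mol
m(KClO3) = 0.01030 × 122.55 = 1.262 g

1.26 g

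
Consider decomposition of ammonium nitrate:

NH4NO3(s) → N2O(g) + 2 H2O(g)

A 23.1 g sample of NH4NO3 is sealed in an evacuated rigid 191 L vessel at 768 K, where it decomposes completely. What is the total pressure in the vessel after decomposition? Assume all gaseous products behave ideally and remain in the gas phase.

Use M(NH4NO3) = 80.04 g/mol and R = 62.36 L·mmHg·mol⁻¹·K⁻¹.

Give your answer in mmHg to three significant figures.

217 mmHg

n(NH4NO3) = 23.1 / 80.04 = 0.2886 mol
n(gas produced) = (3/1) × 0.2886 = 0.8658 mol
P = nRT/V = 0.8658 × 62.36 × 768 / 191 = 217.1 mmHg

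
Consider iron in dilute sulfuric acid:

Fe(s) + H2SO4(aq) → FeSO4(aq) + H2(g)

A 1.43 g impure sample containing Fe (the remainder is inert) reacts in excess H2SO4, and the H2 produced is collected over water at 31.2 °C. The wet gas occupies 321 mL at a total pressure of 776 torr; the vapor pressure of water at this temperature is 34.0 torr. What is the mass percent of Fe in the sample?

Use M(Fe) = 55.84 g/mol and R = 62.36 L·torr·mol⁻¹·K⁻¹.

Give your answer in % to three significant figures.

49.0 %

P(H2) = 776 − 34.0 = 742.0 torr
n(H2) = PV/RT = (742.0 × 0.3210) / (62.36 × 304.35) = 0.01255 mol
n(Fe) = (1/1) × 0.01255 = 0.01255 mol
m(Fe) = 0.01255 × 55.84 = 0.7008 g
%Fe = 0.7008 / 1.43 × 100 = 49.01%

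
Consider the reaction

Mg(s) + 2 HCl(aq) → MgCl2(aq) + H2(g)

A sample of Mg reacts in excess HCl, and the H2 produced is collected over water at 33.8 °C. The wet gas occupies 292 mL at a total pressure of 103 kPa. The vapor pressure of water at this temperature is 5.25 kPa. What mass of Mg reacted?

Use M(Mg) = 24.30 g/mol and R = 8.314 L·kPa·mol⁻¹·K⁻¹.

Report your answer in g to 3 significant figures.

0.272 g

P(H2) = 103 − 5.25 = 97.75 kPa
n(H2) = PV/RT = (97.75 × 0.2920) / (8.314 × 306.95) = 0.01118 mol
n(Mg) = (1/1) × 0.01118 = 0.01118 mol
m(Mg) = 0.01118 × 24.30 = 0.2717 g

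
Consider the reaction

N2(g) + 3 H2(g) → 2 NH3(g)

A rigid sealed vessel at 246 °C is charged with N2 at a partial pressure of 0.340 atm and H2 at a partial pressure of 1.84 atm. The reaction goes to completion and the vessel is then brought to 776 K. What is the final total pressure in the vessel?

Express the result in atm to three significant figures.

At constant V, partial pressures at 246 °C are proportional to moles, so apply stoichiometry directly to pressures.
P(H2) required for 0.340 atm of N2 = (3/1) × 0.340 = 1.020 atm; available 1.84 atm, so N2 is limiting.
P(H2) remaining = 1.84 − (3/1) × 0.340 = 0.8200 atm
P(gaseous products) = (2)/1 × 0.340 = 0.6800 atm
P_total at 246 °C = 0.8200 + 0.6800 = 1.500 atm
Scaling to 776 K: P = 1.500 × 776/519.15 = 2.242 atm

2.24 atm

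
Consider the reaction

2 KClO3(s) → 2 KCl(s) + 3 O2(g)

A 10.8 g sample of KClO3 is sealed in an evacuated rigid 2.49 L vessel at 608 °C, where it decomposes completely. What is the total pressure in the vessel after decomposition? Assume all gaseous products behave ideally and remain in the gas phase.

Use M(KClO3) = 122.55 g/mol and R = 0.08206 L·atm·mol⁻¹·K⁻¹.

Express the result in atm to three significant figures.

n(KClO3) = 10.8 / 122.55 = 0.08813 mol
n(gas produced) = (3/2) × 0.08813 = 0.1322 mol
P = nRT/V = 0.1322 × 0.08206 × 881.15 / 2.49 = 3.839 atm

3.84 atm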